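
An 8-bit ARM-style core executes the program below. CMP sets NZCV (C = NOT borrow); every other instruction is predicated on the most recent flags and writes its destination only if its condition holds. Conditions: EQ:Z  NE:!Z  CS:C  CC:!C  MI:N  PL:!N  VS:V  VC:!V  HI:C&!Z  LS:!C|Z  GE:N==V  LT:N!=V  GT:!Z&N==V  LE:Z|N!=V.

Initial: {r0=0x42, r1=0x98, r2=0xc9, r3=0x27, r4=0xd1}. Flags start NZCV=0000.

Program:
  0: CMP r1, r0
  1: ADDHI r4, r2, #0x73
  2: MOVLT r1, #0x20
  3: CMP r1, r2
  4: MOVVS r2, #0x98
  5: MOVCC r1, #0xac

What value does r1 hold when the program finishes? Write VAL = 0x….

[0] flags=0011 → (cmp)
[1] flags=0011 HI?T → r4=0x3c
[2] flags=0011 LT?T → r1=0x20
[3] flags=0000 → (cmp)
[4] flags=0000 VS?F → skip
[5] flags=0000 CC?T → r1=0xac

VAL = 0xac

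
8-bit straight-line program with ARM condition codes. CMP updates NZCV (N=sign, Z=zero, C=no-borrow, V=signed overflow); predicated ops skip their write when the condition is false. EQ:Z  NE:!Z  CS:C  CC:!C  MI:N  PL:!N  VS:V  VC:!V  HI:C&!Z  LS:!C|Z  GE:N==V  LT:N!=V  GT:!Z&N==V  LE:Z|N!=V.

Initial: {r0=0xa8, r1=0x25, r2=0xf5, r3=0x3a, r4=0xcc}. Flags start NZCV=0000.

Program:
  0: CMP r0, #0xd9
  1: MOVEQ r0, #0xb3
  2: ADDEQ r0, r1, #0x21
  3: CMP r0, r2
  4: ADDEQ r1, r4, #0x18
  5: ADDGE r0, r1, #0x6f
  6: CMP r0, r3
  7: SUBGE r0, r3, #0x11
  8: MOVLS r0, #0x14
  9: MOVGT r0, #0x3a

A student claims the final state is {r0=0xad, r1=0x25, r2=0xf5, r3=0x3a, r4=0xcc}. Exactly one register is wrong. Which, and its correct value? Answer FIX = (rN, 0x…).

FIX = (r0, 0xa8)

0: ✓ CMP  NZCV=1000
1: · MOVEQ
2: · ADDEQ
3: ✓ CMP  NZCV=1000
4: · ADDEQ
5: · ADDGE
6: ✓ CMP  NZCV=0011
7: · SUBGE
8: · MOVLS
9: · MOVGT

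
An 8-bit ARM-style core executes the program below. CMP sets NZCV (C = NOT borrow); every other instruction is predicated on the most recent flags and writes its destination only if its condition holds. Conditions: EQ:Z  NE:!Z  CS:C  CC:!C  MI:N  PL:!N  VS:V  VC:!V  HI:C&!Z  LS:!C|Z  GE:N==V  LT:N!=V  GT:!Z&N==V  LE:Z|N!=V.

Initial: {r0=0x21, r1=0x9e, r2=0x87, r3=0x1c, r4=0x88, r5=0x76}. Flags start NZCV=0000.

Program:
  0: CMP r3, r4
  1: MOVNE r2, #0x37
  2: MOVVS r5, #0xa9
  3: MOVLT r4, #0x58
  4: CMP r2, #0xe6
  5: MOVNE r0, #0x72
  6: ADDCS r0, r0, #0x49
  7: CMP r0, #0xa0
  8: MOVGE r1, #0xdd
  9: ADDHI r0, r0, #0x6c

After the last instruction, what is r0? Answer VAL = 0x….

0: ✓ CMP  NZCV=1001
1: ✓ MOVNE  r2←0x37
2: ✓ MOVVS  r5←0xa9
3: · MOVLT
4: ✓ CMP  NZCV=0000
5: ✓ MOVNE  r0←0x72
6: · ADDCS
7: ✓ CMP  NZCV=1001
8: ✓ MOVGE  r1←0xdd
9: · ADDHI

VAL = 0x72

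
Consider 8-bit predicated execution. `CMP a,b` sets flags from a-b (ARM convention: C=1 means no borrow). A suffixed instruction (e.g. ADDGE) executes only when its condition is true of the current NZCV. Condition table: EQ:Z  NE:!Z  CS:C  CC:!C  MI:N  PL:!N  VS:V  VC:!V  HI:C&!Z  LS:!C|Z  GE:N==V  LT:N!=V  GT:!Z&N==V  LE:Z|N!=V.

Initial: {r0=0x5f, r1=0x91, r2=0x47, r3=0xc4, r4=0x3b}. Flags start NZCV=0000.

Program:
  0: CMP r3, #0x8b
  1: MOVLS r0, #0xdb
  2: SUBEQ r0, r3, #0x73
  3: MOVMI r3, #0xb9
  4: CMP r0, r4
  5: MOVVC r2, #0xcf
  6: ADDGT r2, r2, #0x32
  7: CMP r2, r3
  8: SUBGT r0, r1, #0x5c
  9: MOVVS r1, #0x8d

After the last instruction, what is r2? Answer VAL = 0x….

0: ✓ CMP  NZCV=0010
1: · MOVLS
2: · SUBEQ
3: · MOVMI
4: ✓ CMP  NZCV=0010
5: ✓ MOVVC  r2←0xcf
6: ✓ ADDGT  r2←0x01
7: ✓ CMP  NZCV=0000
8: ✓ SUBGT  r0←0x35
9: · MOVVS

VAL = 0x01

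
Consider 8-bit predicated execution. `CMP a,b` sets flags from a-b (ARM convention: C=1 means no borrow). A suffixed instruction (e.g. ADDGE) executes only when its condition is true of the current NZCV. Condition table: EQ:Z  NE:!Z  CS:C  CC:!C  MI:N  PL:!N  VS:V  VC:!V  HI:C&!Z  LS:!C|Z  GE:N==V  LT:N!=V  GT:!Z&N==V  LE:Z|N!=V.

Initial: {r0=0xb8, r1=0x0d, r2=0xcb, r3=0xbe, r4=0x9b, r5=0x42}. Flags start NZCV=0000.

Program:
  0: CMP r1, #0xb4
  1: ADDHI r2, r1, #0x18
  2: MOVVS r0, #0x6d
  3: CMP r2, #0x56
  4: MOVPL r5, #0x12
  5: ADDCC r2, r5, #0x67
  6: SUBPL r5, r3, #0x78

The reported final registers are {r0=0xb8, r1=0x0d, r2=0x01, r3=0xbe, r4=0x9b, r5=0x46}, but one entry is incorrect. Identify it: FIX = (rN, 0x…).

FIX = (r2, 0xcb)

0: ✓ CMP  NZCV=0000
1: · ADDHI
2: · MOVVS
3: ✓ CMP  NZCV=0011
4: ✓ MOVPL  r5←0x12
5: · ADDCC
6: ✓ SUBPL  r5←0x46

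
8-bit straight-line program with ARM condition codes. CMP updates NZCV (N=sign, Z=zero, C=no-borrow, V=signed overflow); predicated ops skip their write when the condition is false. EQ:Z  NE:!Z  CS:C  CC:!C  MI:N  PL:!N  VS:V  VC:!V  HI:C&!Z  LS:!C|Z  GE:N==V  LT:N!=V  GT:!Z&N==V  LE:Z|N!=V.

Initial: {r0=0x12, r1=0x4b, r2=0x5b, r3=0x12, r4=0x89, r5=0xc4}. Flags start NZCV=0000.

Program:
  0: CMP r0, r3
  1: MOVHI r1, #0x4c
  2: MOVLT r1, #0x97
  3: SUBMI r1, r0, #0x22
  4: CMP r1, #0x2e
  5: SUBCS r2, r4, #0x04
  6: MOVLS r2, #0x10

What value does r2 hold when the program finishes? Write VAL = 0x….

VAL = 0x85

0: ✓ CMP  NZCV=0110
1: · MOVHI
2: · MOVLT
3: · SUBMI
4: ✓ CMP  NZCV=0010
5: ✓ SUBCS  r2←0x85
6: · MOVLS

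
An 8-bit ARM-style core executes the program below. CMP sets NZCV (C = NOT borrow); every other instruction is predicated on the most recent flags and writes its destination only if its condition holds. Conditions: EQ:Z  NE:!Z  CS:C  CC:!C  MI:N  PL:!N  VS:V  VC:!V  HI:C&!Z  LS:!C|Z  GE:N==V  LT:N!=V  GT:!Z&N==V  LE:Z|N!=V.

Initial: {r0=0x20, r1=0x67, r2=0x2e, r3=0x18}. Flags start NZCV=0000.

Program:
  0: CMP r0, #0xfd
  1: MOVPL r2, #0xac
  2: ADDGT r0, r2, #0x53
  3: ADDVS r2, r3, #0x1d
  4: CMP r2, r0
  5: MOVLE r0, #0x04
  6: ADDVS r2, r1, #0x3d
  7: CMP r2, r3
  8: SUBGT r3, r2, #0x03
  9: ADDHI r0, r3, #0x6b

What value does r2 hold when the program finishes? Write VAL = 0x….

VAL = 0xac

[0] flags=0000 → (cmp)
[1] flags=0000 PL?T → r2=0xac
[2] flags=0000 GT?T → r0=0xff
[3] flags=0000 VS?F → skip
[4] flags=1000 → (cmp)
[5] flags=1000 LE?T → r0=0x04
[6] flags=1000 VS?F → skip
[7] flags=1010 → (cmp)
[8] flags=1010 GT?F → skip
[9] flags=1010 HI?T → r0=0x83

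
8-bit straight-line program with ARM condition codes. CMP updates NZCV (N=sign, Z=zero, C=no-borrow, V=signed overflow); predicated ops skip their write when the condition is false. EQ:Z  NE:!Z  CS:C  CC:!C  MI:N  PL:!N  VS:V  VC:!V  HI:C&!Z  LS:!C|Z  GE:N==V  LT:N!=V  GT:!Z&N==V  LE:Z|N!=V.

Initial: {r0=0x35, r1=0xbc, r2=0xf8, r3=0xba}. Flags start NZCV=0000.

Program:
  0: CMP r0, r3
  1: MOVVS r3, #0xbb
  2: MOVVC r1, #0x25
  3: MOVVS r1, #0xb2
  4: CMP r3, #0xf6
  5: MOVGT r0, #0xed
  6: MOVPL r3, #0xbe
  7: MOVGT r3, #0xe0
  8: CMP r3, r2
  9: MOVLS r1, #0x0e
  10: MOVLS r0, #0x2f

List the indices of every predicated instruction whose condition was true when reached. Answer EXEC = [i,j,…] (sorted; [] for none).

[0] flags=0000 → (cmp)
[1] flags=0000 VS?F → skip
[2] flags=0000 VC?T → r1=0x25
[3] flags=0000 VS?F → skip
[4] flags=1000 → (cmp)
[5] flags=1000 GT?F → skip
[6] flags=1000 PL?F → skip
[7] flags=1000 GT?F → skip
[8] flags=1000 → (cmp)
[9] flags=1000 LS?T → r1=0x0e
[10] flags=1000 LS?T → r0=0x2f

EXEC = [2,9,10]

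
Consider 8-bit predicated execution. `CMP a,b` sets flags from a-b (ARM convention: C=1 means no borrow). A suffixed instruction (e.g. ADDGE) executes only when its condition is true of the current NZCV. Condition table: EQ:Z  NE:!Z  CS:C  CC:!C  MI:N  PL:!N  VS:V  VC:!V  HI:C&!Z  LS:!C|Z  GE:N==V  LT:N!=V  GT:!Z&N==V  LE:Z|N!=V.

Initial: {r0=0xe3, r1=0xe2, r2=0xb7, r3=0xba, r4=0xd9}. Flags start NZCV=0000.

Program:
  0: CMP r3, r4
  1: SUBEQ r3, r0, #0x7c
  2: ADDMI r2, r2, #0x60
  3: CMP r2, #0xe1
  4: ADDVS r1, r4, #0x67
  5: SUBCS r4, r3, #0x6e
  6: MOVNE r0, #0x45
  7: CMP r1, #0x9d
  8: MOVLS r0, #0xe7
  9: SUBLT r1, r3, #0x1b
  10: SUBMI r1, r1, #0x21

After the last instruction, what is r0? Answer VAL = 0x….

VAL = 0x45

0: ✓ CMP  NZCV=1000
1: · SUBEQ
2: ✓ ADDMI  r2←0x17
3: ✓ CMP  NZCV=0000
4: · ADDVS
5: · SUBCS
6: ✓ MOVNE  r0←0x45
7: ✓ CMP  NZCV=0010
8: · MOVLS
9: · SUBLT
10: · SUBMI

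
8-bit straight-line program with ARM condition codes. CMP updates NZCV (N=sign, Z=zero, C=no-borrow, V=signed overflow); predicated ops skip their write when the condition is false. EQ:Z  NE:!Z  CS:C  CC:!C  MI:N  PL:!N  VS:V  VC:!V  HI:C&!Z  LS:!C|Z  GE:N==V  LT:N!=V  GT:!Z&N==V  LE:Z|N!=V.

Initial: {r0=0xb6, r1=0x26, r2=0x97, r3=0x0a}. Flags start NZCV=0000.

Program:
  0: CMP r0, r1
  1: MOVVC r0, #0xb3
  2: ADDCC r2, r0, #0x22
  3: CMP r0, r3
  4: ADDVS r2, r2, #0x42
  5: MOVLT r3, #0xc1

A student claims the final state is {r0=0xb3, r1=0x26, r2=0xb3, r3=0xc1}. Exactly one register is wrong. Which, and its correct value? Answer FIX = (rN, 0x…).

[0] flags=1010 → (cmp)
[1] flags=1010 VC?T → r0=0xb3
[2] flags=1010 CC?F → skip
[3] flags=1010 → (cmp)
[4] flags=1010 VS?F → skip
[5] flags=1010 LT?T → r3=0xc1

FIX = (r2, 0x97)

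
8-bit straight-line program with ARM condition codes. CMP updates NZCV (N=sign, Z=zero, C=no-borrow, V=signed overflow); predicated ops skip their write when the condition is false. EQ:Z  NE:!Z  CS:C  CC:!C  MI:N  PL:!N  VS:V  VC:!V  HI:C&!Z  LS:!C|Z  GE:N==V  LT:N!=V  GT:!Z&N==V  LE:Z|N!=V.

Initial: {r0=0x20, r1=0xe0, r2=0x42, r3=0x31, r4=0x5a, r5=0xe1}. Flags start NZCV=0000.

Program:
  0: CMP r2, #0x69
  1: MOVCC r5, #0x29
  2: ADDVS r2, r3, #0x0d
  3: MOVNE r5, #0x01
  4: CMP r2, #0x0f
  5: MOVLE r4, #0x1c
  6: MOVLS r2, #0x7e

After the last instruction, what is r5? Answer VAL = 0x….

[0] flags=1000 → (cmp)
[1] flags=1000 CC?T → r5=0x29
[2] flags=1000 VS?F → skip
[3] flags=1000 NE?T → r5=0x01
[4] flags=0010 → (cmp)
[5] flags=0010 LE?F → skip
[6] flags=0010 LS?F → skip

VAL = 0x01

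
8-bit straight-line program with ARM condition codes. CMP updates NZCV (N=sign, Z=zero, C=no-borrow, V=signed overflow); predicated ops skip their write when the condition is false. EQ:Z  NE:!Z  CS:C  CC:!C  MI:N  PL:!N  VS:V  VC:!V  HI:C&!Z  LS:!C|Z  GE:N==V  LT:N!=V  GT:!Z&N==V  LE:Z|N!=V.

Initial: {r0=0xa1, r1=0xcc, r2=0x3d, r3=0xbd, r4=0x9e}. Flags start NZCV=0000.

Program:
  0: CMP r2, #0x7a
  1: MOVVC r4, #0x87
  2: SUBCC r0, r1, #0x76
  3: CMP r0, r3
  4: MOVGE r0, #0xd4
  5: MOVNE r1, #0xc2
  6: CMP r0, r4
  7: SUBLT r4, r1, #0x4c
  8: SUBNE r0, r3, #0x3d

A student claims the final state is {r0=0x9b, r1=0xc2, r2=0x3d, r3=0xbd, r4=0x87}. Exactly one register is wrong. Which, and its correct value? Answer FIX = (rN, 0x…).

[0] flags=1000 → (cmp)
[1] flags=1000 VC?T → r4=0x87
[2] flags=1000 CC?T → r0=0x56
[3] flags=1001 → (cmp)
[4] flags=1001 GE?T → r0=0xd4
[5] flags=1001 NE?T → r1=0xc2
[6] flags=0010 → (cmp)
[7] flags=0010 LT?F → skip
[8] flags=0010 NE?T → r0=0x80

FIX = (r0, 0x80)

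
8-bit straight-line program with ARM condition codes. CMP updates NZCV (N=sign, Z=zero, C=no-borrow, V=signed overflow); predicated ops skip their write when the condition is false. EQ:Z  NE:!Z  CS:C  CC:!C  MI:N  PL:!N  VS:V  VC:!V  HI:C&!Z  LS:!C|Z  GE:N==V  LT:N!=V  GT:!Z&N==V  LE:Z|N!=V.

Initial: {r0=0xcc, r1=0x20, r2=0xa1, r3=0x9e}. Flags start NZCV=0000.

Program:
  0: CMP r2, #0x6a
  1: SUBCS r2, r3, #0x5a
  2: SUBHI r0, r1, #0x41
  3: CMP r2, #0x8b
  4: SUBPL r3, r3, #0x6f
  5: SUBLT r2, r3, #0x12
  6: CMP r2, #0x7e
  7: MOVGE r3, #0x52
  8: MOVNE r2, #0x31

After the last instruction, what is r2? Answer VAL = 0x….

VAL = 0x31

[0] flags=0011 → (cmp)
[1] flags=0011 CS?T → r2=0x44
[2] flags=0011 HI?T → r0=0xdf
[3] flags=1001 → (cmp)
[4] flags=1001 PL?F → skip
[5] flags=1001 LT?F → skip
[6] flags=1000 → (cmp)
[7] flags=1000 GE?F → skip
[8] flags=1000 NE?T → r2=0x31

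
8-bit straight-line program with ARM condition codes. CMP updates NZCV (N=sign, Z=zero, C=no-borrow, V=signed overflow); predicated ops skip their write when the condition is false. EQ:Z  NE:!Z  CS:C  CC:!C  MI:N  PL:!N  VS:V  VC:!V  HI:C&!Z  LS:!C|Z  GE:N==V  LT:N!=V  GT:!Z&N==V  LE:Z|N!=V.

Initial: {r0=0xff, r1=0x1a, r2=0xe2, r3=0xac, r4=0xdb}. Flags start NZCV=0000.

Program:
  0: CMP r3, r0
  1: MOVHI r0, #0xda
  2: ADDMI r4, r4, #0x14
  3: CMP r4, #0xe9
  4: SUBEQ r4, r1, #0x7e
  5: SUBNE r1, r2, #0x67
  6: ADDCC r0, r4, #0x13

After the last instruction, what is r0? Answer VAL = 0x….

[0] flags=1000 → (cmp)
[1] flags=1000 HI?F → skip
[2] flags=1000 MI?T → r4=0xef
[3] flags=0010 → (cmp)
[4] flags=0010 EQ?F → skip
[5] flags=0010 NE?T → r1=0x7b
[6] flags=0010 CC?F → skip

VAL = 0xff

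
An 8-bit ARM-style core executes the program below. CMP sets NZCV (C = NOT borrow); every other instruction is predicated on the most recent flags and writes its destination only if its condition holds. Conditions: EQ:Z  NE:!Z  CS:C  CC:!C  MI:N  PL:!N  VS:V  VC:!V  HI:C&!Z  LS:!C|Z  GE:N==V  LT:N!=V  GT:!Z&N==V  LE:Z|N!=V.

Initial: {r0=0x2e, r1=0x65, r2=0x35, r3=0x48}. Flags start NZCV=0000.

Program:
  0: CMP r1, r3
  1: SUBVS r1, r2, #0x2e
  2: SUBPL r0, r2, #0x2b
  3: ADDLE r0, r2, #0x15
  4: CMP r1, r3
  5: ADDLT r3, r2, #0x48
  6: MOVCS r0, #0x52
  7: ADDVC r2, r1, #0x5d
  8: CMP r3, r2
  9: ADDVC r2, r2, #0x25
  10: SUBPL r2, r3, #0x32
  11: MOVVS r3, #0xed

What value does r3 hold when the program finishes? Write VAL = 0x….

[0] flags=0010 → (cmp)
[1] flags=0010 VS?F → skip
[2] flags=0010 PL?T → r0=0x0a
[3] flags=0010 LE?F → skip
[4] flags=0010 → (cmp)
[5] flags=0010 LT?F → skip
[6] flags=0010 CS?T → r0=0x52
[7] flags=0010 VC?T → r2=0xc2
[8] flags=1001 → (cmp)
[9] flags=1001 VC?F → skip
[10] flags=1001 PL?F → skip
[11] flags=1001 VS?T → r3=0xed

VAL = 0xed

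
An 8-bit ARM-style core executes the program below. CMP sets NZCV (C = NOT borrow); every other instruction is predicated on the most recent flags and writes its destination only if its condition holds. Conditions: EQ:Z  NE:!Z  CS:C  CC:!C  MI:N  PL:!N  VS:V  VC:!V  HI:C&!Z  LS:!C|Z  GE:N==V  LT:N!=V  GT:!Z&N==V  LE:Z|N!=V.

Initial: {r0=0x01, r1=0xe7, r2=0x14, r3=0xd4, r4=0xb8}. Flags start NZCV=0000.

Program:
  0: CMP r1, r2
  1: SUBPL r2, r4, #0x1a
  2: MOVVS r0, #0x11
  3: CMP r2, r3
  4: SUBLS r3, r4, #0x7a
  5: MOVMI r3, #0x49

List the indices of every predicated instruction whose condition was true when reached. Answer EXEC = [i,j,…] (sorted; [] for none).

0: ✓ CMP  NZCV=1010
1: · SUBPL
2: · MOVVS
3: ✓ CMP  NZCV=0000
4: ✓ SUBLS  r3←0x3e
5: · MOVMI

EXEC = [4]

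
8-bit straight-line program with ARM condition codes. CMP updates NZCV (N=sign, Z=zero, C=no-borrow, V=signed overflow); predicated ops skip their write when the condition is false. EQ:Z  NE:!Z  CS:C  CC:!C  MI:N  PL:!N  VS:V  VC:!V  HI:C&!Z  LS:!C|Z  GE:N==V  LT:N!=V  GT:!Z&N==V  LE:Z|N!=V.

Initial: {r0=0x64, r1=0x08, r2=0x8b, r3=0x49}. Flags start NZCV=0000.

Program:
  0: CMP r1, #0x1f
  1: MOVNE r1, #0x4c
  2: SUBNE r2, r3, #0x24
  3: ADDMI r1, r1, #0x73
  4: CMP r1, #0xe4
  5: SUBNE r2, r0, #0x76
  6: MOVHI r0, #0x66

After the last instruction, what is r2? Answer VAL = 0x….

[0] flags=1000 → (cmp)
[1] flags=1000 NE?T → r1=0x4c
[2] flags=1000 NE?T → r2=0x25
[3] flags=1000 MI?T → r1=0xbf
[4] flags=1000 → (cmp)
[5] flags=1000 NE?T → r2=0xee
[6] flags=1000 HI?F → skip

VAL = 0xee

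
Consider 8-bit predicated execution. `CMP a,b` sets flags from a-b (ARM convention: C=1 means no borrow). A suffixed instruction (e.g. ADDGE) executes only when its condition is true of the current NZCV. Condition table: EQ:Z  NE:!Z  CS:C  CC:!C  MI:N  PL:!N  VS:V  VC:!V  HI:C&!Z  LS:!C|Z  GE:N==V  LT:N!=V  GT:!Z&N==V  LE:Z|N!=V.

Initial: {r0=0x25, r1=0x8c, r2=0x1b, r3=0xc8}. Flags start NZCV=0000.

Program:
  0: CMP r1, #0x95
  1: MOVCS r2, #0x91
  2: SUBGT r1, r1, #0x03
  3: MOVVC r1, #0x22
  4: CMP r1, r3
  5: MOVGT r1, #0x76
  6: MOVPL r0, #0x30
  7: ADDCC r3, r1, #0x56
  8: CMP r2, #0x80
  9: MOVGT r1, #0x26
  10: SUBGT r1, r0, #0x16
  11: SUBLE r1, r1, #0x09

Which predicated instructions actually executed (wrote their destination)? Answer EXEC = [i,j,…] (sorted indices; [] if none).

EXEC = [3,5,6,7,9,10]

[0] flags=1000 → (cmp)
[1] flags=1000 CS?F → skip
[2] flags=1000 GT?F → skip
[3] flags=1000 VC?T → r1=0x22
[4] flags=0000 → (cmp)
[5] flags=0000 GT?T → r1=0x76
[6] flags=0000 PL?T → r0=0x30
[7] flags=0000 CC?T → r3=0xcc
[8] flags=1001 → (cmp)
[9] flags=1001 GT?T → r1=0x26
[10] flags=1001 GT?T → r1=0x1a
[11] flags=1001 LE?F → skip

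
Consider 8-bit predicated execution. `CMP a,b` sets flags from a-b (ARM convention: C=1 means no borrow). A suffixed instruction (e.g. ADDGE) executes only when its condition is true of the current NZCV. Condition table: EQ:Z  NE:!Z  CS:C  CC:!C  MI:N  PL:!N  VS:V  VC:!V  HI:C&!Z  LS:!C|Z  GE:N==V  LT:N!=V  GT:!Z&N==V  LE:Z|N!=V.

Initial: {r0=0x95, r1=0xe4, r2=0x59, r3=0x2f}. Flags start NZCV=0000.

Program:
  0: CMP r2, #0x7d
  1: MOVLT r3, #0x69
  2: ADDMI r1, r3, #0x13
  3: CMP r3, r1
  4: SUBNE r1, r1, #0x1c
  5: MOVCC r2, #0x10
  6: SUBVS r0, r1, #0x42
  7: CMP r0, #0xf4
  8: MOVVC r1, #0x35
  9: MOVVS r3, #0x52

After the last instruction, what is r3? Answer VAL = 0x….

VAL = 0x69

0: ✓ CMP  NZCV=1000
1: ✓ MOVLT  r3←0x69
2: ✓ ADDMI  r1←0x7c
3: ✓ CMP  NZCV=1000
4: ✓ SUBNE  r1←0x60
5: ✓ MOVCC  r2←0x10
6: · SUBVS
7: ✓ CMP  NZCV=1000
8: ✓ MOVVC  r1←0x35
9: · MOVVS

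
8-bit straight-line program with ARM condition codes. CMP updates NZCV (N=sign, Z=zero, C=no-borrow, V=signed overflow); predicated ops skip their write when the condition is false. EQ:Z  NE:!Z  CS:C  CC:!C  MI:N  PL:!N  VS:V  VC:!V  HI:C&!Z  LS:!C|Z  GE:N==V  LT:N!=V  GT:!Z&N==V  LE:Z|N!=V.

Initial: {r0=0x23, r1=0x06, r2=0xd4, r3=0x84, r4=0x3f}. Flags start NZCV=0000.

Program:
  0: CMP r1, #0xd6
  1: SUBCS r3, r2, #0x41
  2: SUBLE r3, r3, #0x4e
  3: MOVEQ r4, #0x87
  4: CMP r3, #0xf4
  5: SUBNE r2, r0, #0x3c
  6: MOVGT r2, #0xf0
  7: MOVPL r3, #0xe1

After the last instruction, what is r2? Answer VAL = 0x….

VAL = 0xe7

[0] flags=0000 → (cmp)
[1] flags=0000 CS?F → skip
[2] flags=0000 LE?F → skip
[3] flags=0000 EQ?F → skip
[4] flags=1000 → (cmp)
[5] flags=1000 NE?T → r2=0xe7
[6] flags=1000 GT?F → skip
[7] flags=1000 PL?F → skip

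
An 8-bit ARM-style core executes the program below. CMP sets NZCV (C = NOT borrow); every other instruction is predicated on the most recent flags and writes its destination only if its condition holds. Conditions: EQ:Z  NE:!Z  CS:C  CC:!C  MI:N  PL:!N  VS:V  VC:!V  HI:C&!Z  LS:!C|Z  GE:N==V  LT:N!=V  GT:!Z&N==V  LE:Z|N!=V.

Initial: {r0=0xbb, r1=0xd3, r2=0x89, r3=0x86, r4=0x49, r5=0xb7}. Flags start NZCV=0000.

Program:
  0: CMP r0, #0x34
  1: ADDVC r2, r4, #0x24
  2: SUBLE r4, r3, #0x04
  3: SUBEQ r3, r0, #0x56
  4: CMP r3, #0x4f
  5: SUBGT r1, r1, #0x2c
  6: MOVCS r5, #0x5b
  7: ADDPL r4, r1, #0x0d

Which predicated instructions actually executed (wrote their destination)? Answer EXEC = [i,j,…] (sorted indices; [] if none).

0: ✓ CMP  NZCV=1010
1: ✓ ADDVC  r2←0x6d
2: ✓ SUBLE  r4←0x82
3: · SUBEQ
4: ✓ CMP  NZCV=0011
5: · SUBGT
6: ✓ MOVCS  r5←0x5b
7: ✓ ADDPL  r4←0xe0

EXEC = [1,2,6,7]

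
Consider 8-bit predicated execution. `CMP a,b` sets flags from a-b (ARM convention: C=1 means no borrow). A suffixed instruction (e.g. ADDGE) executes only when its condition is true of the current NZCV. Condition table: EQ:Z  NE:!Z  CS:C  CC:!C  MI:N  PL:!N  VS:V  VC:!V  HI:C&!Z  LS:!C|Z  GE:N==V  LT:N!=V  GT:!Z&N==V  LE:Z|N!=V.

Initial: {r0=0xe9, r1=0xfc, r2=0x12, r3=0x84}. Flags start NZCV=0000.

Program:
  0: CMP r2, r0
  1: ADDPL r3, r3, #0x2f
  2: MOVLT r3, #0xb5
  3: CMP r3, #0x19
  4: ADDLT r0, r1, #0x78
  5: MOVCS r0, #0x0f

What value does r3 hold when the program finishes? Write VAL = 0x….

0: ✓ CMP  NZCV=0000
1: ✓ ADDPL  r3←0xb3
2: · MOVLT
3: ✓ CMP  NZCV=1010
4: ✓ ADDLT  r0←0x74
5: ✓ MOVCS  r0←0x0f

VAL = 0xb3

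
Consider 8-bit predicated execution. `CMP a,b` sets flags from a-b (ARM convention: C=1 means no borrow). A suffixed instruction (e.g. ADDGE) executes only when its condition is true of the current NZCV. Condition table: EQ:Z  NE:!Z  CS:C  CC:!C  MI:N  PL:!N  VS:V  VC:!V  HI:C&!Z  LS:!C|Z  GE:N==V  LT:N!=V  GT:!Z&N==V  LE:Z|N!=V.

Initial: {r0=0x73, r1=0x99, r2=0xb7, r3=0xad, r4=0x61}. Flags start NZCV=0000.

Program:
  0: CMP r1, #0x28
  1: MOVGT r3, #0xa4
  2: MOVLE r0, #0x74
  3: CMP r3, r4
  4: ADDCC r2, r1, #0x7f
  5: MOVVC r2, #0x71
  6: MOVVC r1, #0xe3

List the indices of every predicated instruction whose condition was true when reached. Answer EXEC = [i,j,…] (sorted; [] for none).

EXEC = [2]

[0] flags=0011 → (cmp)
[1] flags=0011 GT?F → skip
[2] flags=0011 LE?T → r0=0x74
[3] flags=0011 → (cmp)
[4] flags=0011 CC?F → skip
[5] flags=0011 VC?F → skip
[6] flags=0011 VC?F → skip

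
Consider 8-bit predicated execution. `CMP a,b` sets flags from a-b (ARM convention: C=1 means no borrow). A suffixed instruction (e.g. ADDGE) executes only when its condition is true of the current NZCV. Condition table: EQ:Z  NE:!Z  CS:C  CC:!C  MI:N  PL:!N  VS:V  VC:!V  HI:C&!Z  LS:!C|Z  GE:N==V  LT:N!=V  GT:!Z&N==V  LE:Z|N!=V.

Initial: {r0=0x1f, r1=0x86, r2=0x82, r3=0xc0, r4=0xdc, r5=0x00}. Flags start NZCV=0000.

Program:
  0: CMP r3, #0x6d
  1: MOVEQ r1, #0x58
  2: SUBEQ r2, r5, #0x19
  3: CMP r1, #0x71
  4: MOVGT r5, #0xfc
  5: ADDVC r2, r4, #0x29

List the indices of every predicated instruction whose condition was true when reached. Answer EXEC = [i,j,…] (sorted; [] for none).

0: ✓ CMP  NZCV=0011
1: · MOVEQ
2: · SUBEQ
3: ✓ CMP  NZCV=0011
4: · MOVGT
5: · ADDVC

EXEC = []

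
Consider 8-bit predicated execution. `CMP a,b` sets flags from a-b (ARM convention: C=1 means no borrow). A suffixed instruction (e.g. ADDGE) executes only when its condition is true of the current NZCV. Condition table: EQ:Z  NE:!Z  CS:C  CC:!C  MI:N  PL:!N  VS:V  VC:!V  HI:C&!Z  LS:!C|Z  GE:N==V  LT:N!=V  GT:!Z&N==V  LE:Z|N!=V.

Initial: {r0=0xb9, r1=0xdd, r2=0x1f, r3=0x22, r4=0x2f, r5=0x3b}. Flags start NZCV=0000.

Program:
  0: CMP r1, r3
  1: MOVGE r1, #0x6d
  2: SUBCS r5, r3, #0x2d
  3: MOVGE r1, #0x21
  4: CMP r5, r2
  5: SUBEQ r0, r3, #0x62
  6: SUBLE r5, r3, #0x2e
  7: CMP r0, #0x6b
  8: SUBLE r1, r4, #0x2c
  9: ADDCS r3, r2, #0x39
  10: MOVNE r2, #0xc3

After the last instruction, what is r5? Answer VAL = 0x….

[0] flags=1010 → (cmp)
[1] flags=1010 GE?F → skip
[2] flags=1010 CS?T → r5=0xf5
[3] flags=1010 GE?F → skip
[4] flags=1010 → (cmp)
[5] flags=1010 EQ?F → skip
[6] flags=1010 LE?T → r5=0xf4
[7] flags=0011 → (cmp)
[8] flags=0011 LE?T → r1=0x03
[9] flags=0011 CS?T → r3=0x58
[10] flags=0011 NE?T → r2=0xc3

VAL = 0xf4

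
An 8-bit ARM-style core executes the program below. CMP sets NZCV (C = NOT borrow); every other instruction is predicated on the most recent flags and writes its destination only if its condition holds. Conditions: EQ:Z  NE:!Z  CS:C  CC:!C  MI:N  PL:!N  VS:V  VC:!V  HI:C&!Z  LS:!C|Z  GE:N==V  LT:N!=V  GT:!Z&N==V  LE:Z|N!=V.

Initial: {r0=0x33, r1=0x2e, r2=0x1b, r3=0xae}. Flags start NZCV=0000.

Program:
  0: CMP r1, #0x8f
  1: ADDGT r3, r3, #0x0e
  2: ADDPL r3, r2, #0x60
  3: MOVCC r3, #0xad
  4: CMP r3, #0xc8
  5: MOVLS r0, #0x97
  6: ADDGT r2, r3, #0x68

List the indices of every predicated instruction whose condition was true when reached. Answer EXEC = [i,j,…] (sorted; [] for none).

0: ✓ CMP  NZCV=1001
1: ✓ ADDGT  r3←0xbc
2: · ADDPL
3: ✓ MOVCC  r3←0xad
4: ✓ CMP  NZCV=1000
5: ✓ MOVLS  r0←0x97
6: · ADDGT

EXEC = [1,3,5]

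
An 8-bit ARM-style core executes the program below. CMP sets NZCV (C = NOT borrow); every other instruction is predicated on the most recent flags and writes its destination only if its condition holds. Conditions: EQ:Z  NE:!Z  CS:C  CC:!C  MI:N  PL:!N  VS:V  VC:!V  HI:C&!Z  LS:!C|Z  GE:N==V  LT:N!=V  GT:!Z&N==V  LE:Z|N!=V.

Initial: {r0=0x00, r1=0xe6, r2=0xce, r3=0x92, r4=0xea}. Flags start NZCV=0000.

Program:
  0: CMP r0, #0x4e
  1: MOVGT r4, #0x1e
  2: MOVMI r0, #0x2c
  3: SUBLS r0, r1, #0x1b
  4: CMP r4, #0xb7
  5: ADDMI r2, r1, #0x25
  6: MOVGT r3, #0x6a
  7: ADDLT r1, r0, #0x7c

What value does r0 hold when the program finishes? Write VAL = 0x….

0: ✓ CMP  NZCV=1000
1: · MOVGT
2: ✓ MOVMI  r0←0x2c
3: ✓ SUBLS  r0←0xcb
4: ✓ CMP  NZCV=0010
5: · ADDMI
6: ✓ MOVGT  r3←0x6a
7: · ADDLT

VAL = 0xcb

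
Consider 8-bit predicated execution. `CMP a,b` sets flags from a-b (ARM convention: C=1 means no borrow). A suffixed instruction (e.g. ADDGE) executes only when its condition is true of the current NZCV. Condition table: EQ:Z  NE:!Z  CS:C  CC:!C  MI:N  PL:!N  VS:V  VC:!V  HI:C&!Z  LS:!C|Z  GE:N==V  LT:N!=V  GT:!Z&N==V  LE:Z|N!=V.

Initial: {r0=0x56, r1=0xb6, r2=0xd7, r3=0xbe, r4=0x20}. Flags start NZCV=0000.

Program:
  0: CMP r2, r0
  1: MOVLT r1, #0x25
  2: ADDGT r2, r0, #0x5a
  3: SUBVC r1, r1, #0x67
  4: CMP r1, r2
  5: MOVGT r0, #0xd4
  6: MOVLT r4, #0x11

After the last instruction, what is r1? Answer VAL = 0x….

[0] flags=1010 → (cmp)
[1] flags=1010 LT?T → r1=0x25
[2] flags=1010 GT?F → skip
[3] flags=1010 VC?T → r1=0xbe
[4] flags=1000 → (cmp)
[5] flags=1000 GT?F → skip
[6] flags=1000 LT?T → r4=0x11

VAL = 0xbe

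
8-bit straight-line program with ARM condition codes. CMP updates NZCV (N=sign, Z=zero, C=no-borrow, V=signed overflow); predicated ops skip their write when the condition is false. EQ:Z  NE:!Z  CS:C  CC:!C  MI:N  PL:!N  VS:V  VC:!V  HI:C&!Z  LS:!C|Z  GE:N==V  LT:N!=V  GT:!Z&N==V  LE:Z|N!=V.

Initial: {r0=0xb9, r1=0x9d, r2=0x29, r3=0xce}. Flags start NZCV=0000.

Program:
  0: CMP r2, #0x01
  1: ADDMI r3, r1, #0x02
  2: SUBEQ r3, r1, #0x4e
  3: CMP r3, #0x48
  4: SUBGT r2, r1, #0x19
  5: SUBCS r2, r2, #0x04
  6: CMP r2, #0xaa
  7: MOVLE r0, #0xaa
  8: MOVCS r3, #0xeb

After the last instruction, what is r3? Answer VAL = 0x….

VAL = 0xce

[0] flags=0010 → (cmp)
[1] flags=0010 MI?F → skip
[2] flags=0010 EQ?F → skip
[3] flags=1010 → (cmp)
[4] flags=1010 GT?F → skip
[5] flags=1010 CS?T → r2=0x25
[6] flags=0000 → (cmp)
[7] flags=0000 LE?F → skip
[8] flags=0000 CS?F → skip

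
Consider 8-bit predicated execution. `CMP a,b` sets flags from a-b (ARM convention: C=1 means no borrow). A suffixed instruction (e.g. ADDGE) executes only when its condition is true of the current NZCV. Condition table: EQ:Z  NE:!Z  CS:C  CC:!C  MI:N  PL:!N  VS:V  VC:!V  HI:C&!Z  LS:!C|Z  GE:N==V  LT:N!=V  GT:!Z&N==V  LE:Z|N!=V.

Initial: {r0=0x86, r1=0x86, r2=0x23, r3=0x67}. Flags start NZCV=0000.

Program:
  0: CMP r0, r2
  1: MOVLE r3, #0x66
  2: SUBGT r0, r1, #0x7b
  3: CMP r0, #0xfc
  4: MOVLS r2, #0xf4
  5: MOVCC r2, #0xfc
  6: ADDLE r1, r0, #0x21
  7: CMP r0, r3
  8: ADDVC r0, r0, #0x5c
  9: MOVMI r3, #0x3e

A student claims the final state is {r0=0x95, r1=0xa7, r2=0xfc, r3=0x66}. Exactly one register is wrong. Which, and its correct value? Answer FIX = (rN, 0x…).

[0] flags=0011 → (cmp)
[1] flags=0011 LE?T → r3=0x66
[2] flags=0011 GT?F → skip
[3] flags=1000 → (cmp)
[4] flags=1000 LS?T → r2=0xf4
[5] flags=1000 CC?T → r2=0xfc
[6] flags=1000 LE?T → r1=0xa7
[7] flags=0011 → (cmp)
[8] flags=0011 VC?F → skip
[9] flags=0011 MI?F → skip

FIX = (r0, 0x86)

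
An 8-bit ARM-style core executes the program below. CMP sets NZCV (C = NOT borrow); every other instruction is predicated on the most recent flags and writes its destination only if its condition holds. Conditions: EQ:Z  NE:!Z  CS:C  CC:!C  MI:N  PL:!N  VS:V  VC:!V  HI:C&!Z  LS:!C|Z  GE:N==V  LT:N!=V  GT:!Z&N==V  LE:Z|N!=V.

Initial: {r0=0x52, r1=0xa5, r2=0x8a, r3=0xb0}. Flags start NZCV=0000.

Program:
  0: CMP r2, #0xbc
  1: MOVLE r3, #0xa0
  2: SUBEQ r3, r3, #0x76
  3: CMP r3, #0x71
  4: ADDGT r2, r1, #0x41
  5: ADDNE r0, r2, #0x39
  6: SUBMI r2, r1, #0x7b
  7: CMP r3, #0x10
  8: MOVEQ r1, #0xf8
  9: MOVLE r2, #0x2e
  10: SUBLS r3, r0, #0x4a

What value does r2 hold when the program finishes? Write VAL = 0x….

VAL = 0x2e

[0] flags=1000 → (cmp)
[1] flags=1000 LE?T → r3=0xa0
[2] flags=1000 EQ?F → skip
[3] flags=0011 → (cmp)
[4] flags=0011 GT?F → skip
[5] flags=0011 NE?T → r0=0xc3
[6] flags=0011 MI?F → skip
[7] flags=1010 → (cmp)
[8] flags=1010 EQ?F → skip
[9] flags=1010 LE?T → r2=0x2e
[10] flags=1010 LS?F → skip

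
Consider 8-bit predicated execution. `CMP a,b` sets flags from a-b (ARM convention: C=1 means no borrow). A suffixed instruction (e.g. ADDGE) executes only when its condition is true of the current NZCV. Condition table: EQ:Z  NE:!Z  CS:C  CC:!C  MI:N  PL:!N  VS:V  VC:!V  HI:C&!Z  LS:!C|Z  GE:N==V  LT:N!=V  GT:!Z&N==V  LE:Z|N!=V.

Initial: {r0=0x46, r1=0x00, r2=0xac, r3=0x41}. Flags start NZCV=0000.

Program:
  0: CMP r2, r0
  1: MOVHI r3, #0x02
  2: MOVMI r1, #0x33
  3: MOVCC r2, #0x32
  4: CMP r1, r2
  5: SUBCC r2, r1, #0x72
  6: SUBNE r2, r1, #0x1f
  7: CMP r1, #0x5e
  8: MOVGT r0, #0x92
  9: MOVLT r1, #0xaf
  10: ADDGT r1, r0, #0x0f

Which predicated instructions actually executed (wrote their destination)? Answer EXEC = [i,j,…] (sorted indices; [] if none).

0: ✓ CMP  NZCV=0011
1: ✓ MOVHI  r3←0x02
2: · MOVMI
3: · MOVCC
4: ✓ CMP  NZCV=0000
5: ✓ SUBCC  r2←0x8e
6: ✓ SUBNE  r2←0xe1
7: ✓ CMP  NZCV=1000
8: · MOVGT
9: ✓ MOVLT  r1←0xaf
10: · ADDGT

EXEC = [1,5,6,9]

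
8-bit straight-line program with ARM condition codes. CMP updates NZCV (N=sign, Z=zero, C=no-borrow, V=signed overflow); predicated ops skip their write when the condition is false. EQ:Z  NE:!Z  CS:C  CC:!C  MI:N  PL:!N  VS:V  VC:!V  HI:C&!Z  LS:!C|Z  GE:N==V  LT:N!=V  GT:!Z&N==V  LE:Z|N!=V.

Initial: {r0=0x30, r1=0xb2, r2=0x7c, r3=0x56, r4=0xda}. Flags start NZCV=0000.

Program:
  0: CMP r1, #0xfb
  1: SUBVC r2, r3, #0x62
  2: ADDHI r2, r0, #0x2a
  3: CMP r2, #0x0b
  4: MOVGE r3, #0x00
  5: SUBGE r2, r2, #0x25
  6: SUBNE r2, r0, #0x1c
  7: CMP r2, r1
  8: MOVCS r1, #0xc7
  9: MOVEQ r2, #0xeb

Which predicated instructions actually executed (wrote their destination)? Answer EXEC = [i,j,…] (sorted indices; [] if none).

EXEC = [1,6]

0: ✓ CMP  NZCV=1000
1: ✓ SUBVC  r2←0xf4
2: · ADDHI
3: ✓ CMP  NZCV=1010
4: · MOVGE
5: · SUBGE
6: ✓ SUBNE  r2←0x14
7: ✓ CMP  NZCV=0000
8: · MOVCS
9: · MOVEQ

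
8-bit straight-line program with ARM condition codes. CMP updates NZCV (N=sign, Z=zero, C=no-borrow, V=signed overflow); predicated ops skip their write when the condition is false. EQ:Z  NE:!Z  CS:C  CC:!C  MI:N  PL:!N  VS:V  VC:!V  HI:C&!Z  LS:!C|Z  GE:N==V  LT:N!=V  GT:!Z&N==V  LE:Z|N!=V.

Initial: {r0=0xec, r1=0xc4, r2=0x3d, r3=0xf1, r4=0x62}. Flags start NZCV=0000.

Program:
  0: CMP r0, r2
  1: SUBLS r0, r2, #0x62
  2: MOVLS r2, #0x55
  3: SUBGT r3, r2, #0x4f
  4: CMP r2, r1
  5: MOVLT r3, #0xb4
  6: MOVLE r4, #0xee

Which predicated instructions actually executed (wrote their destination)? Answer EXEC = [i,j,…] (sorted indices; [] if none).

[0] flags=1010 → (cmp)
[1] flags=1010 LS?F → skip
[2] flags=1010 LS?F → skip
[3] flags=1010 GT?F → skip
[4] flags=0000 → (cmp)
[5] flags=0000 LT?F → skip
[6] flags=0000 LE?F → skip

EXEC = []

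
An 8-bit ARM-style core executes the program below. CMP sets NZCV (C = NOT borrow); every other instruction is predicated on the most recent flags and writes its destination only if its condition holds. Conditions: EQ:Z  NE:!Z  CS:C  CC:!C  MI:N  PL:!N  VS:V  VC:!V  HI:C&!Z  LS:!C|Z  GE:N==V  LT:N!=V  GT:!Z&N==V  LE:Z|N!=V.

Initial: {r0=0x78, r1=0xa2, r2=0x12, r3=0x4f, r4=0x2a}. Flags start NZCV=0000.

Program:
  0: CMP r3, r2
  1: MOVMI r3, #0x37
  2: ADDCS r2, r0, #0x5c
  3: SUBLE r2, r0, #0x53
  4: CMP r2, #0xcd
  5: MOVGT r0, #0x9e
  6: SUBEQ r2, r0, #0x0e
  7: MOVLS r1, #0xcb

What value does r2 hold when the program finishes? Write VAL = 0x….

0: ✓ CMP  NZCV=0010
1: · MOVMI
2: ✓ ADDCS  r2←0xd4
3: · SUBLE
4: ✓ CMP  NZCV=0010
5: ✓ MOVGT  r0←0x9e
6: · SUBEQ
7: · MOVLS

VAL = 0xd4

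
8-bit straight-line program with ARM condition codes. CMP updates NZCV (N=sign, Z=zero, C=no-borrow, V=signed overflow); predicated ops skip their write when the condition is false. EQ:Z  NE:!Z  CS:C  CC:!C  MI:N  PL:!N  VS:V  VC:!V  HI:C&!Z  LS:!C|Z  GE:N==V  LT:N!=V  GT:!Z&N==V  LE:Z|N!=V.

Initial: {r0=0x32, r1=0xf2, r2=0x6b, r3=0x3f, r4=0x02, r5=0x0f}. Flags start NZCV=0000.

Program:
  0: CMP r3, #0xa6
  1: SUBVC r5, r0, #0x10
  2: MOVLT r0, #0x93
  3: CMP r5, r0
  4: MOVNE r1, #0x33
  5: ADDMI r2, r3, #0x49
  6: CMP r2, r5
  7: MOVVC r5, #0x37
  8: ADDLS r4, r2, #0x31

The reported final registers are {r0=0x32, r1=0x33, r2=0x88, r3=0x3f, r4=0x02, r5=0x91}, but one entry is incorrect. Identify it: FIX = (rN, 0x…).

0: ✓ CMP  NZCV=1001
1: · SUBVC
2: · MOVLT
3: ✓ CMP  NZCV=1000
4: ✓ MOVNE  r1←0x33
5: ✓ ADDMI  r2←0x88
6: ✓ CMP  NZCV=0011
7: · MOVVC
8: · ADDLS

FIX = (r5, 0x0f)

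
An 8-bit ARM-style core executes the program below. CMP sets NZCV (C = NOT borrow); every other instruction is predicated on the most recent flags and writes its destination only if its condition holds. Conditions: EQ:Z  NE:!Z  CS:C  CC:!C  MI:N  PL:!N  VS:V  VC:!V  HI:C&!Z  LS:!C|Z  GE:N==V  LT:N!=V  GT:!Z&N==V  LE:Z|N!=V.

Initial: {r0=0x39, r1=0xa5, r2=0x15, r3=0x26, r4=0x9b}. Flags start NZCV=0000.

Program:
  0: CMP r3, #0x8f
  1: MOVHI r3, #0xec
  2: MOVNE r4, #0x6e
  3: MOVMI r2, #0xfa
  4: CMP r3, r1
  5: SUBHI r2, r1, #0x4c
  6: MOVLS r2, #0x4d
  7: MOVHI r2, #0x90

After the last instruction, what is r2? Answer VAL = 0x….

[0] flags=1001 → (cmp)
[1] flags=1001 HI?F → skip
[2] flags=1001 NE?T → r4=0x6e
[3] flags=1001 MI?T → r2=0xfa
[4] flags=1001 → (cmp)
[5] flags=1001 HI?F → skip
[6] flags=1001 LS?T → r2=0x4d
[7] flags=1001 HI?F → skip

VAL = 0x4d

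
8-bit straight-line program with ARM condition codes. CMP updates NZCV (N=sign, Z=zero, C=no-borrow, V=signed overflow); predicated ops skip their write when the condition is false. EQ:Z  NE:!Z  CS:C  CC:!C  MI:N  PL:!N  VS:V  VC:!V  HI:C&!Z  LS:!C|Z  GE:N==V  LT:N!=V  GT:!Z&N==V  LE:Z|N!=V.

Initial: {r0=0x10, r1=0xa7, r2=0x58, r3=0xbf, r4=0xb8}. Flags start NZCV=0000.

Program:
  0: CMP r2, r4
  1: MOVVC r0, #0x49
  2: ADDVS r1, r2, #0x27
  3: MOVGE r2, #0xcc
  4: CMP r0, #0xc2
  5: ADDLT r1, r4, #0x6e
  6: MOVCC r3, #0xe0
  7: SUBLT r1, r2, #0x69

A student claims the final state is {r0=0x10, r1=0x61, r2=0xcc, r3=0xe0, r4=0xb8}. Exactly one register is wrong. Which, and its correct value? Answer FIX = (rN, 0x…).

FIX = (r1, 0x7f)

[0] flags=1001 → (cmp)
[1] flags=1001 VC?F → skip
[2] flags=1001 VS?T → r1=0x7f
[3] flags=1001 GE?T → r2=0xcc
[4] flags=0000 → (cmp)
[5] flags=0000 LT?F → skip
[6] flags=0000 CC?T → r3=0xe0
[7] flags=0000 LT?F → skip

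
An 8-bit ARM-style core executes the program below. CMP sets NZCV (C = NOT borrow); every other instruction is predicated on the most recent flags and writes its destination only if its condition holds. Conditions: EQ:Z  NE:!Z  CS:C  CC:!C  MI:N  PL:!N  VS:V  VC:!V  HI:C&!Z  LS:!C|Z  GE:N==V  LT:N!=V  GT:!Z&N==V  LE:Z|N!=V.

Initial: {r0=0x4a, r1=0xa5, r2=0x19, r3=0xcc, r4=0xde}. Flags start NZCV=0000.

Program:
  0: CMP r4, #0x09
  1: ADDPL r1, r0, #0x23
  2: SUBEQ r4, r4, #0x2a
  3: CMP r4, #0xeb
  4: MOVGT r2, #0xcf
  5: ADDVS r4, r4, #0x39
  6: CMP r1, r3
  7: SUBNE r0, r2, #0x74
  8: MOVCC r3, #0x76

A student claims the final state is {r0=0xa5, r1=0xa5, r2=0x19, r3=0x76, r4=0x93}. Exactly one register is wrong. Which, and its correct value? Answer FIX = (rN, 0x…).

[0] flags=1010 → (cmp)
[1] flags=1010 PL?F → skip
[2] flags=1010 EQ?F → skip
[3] flags=1000 → (cmp)
[4] flags=1000 GT?F → skip
[5] flags=1000 VS?F → skip
[6] flags=1000 → (cmp)
[7] flags=1000 NE?T → r0=0xa5
[8] flags=1000 CC?T → r3=0x76

FIX = (r4, 0xde)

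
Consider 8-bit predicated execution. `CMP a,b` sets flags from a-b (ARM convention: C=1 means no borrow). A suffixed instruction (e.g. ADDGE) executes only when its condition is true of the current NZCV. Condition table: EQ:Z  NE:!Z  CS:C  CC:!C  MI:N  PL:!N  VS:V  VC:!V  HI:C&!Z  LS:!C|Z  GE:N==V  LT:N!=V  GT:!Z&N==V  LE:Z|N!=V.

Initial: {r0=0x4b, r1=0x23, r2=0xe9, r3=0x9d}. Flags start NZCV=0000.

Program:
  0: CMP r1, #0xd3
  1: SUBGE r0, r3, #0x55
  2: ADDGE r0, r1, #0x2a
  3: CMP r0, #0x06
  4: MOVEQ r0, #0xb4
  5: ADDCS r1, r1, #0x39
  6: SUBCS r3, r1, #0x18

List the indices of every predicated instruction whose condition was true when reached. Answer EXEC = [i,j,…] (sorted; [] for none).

EXEC = [1,2,5,6]

0: ✓ CMP  NZCV=0000
1: ✓ SUBGE  r0←0x48
2: ✓ ADDGE  r0←0x4d
3: ✓ CMP  NZCV=0010
4: · MOVEQ
5: ✓ ADDCS  r1←0x5c
6: ✓ SUBCS  r3←0x44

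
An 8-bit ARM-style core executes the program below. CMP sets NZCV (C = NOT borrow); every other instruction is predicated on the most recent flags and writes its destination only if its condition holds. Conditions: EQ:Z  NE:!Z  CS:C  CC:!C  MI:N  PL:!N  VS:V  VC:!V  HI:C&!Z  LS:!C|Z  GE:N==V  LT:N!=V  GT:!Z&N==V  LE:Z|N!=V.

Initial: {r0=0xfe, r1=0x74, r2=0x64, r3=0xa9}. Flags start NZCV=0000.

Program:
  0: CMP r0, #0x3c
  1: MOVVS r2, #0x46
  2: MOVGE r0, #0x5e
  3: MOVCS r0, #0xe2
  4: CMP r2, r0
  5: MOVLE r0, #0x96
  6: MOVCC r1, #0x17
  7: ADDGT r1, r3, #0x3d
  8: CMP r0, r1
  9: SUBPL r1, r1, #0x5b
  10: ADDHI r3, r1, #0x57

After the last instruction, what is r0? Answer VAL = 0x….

VAL = 0xe2

0: ✓ CMP  NZCV=1010
1: · MOVVS
2: · MOVGE
3: ✓ MOVCS  r0←0xe2
4: ✓ CMP  NZCV=1001
5: · MOVLE
6: ✓ MOVCC  r1←0x17
7: ✓ ADDGT  r1←0xe6
8: ✓ CMP  NZCV=1000
9: · SUBPL
10: · ADDHI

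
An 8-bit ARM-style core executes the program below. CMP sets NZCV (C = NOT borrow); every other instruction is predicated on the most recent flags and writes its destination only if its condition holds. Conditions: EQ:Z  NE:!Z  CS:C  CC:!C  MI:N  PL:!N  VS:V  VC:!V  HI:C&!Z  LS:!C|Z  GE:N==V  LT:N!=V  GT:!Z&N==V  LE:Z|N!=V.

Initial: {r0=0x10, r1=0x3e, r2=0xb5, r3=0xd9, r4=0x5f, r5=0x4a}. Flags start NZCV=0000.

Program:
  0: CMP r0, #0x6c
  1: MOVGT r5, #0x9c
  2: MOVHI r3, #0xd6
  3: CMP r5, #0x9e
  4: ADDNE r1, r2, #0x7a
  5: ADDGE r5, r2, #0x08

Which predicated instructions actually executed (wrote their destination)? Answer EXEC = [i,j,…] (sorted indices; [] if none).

[0] flags=1000 → (cmp)
[1] flags=1000 GT?F → skip
[2] flags=1000 HI?F → skip
[3] flags=1001 → (cmp)
[4] flags=1001 NE?T → r1=0x2f
[5] flags=1001 GE?T → r5=0xbd

EXEC = [4,5]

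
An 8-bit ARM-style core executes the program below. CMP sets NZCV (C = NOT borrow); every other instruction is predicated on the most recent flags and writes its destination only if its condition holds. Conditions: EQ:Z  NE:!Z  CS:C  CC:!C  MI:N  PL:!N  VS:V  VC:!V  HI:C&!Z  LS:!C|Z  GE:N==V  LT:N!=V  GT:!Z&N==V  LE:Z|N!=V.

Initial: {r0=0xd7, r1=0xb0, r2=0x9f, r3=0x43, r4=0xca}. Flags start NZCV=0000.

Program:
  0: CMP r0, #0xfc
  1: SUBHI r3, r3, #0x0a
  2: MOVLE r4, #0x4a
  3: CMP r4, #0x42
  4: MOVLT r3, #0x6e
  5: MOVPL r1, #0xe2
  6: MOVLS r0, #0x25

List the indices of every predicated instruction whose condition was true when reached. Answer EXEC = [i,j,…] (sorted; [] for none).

EXEC = [2,5]

0: ✓ CMP  NZCV=1000
1: · SUBHI
2: ✓ MOVLE  r4←0x4a
3: ✓ CMP  NZCV=0010
4: · MOVLT
5: ✓ MOVPL  r1←0xe2
6: · MOVLS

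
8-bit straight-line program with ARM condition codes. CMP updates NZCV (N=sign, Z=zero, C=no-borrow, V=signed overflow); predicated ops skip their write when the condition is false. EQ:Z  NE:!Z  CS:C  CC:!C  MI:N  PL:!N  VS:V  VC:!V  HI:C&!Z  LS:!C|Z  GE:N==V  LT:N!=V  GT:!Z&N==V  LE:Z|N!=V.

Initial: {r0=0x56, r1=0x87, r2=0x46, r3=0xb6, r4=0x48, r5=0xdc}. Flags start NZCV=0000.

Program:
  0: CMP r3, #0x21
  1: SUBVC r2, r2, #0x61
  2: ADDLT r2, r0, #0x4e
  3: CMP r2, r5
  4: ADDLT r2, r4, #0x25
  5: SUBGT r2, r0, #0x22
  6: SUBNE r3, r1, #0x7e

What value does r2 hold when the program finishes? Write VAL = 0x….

VAL = 0x6d

0: ✓ CMP  NZCV=1010
1: ✓ SUBVC  r2←0xe5
2: ✓ ADDLT  r2←0xa4
3: ✓ CMP  NZCV=1000
4: ✓ ADDLT  r2←0x6d
5: · SUBGT
6: ✓ SUBNE  r3←0x09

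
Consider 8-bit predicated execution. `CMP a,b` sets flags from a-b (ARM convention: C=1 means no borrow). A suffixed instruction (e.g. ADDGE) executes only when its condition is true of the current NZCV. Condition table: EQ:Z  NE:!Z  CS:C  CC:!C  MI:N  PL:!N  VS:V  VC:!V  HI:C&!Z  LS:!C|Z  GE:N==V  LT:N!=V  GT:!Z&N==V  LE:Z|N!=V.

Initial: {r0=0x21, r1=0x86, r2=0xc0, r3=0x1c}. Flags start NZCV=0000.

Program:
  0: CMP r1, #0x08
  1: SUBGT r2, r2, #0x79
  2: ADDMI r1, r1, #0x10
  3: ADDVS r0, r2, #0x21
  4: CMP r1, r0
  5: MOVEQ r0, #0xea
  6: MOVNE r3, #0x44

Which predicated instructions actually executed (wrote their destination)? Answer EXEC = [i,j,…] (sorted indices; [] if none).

EXEC = [3,6]

[0] flags=0011 → (cmp)
[1] flags=0011 GT?F → skip
[2] flags=0011 MI?F → skip
[3] flags=0011 VS?T → r0=0xe1
[4] flags=1000 → (cmp)
[5] flags=1000 EQ?F → skip
[6] flags=1000 NE?T → r3=0x44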